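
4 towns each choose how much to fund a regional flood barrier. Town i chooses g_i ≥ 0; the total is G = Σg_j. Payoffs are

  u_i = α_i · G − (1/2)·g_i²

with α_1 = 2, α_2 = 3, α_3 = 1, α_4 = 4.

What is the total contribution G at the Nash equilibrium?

Town i's FOC: ∂u_i/∂g_i = α_i − g_i = 0, so g_i* = α_i.
NE contributions = (2, 3, 1, 4); G = 10.

10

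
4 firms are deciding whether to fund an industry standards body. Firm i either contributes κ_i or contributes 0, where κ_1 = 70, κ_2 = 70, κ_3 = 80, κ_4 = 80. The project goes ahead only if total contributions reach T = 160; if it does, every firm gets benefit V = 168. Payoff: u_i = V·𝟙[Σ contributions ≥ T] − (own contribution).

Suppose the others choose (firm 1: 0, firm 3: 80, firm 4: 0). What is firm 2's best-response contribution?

0

Others' total = 80. Even contributing 70 gives 150 < 160: no benefit either way.
Best response: 0.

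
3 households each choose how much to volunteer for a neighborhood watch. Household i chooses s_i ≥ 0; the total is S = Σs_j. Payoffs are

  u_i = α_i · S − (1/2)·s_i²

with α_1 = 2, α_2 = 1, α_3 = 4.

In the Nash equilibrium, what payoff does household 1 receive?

12

Household i's FOC: ∂u_i/∂s_i = α_i − s_i = 0, so s_i* = α_i.
NE contributions = (2, 1, 4); S = 7.
u_1 = α_1·S − ½·(s_1)² = 2·7 − ½·2² = 12.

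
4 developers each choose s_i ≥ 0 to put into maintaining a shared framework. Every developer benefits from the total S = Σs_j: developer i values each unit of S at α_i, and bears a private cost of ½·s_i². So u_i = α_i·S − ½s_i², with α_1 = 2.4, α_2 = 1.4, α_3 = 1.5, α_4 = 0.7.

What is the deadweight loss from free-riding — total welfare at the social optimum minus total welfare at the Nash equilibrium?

Developer i's FOC: ∂u_i/∂s_i = α_i − s_i = 0, so s_i* = α_i.
NE contributions = (2.4, 1.4, 1.5, 0.7); S = 6.
W^NE = (Σα)·S − ½Σα_i² = 6² − ½·10.46 = 30.77.
Planner sets s_i = Σα_j = 6 for every i, so S^SO = 4·6 = 24.
W^SO = (Σα)·S^SO − ½·4·(Σα)² = (4/2)·6² = 72.
Deadweight loss = W^SO − W^NE = 41.23.

41.23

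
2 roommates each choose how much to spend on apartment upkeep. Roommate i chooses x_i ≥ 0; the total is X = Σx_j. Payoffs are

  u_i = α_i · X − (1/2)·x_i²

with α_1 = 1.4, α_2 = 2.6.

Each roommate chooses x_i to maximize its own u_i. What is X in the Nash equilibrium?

4

Roommate i's FOC: ∂u_i/∂x_i = α_i − x_i = 0, so x_i* = α_i.
NE contributions = (1.4, 2.6); X = 4.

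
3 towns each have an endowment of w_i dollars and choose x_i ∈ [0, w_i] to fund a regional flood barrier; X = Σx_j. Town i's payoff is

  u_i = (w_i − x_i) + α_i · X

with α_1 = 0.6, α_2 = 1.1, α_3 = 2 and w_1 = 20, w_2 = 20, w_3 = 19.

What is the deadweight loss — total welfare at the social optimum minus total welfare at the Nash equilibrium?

∂u_i/∂x_i = α_i − 1, so town i contributes w_i if α_i > 1, else 0.
α_i > 1 for i ∈ {2, 3}; NE contributions (0, 20, 19), X = 39.
W^NE = Σw_i − X^NE + (Σα_i)·X^NE = 59 + 2.7·39 = 164.3.
Planner: ∂(Σu_j)/∂x_i = Σα_j − 1 = 2.7 > 0, so everyone contributes w_i; X^SO = 59, W^SO = 59 + 2.7·59 = 218.3.
Deadweight loss = 54.

54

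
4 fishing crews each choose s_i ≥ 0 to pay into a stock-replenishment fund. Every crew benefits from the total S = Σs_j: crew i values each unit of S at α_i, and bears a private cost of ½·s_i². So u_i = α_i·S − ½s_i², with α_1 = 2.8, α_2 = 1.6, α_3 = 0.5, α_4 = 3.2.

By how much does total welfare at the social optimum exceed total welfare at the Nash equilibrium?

Crew i's FOC: ∂u_i/∂s_i = α_i − s_i = 0, so s_i* = α_i.
NE contributions = (2.8, 1.6, 0.5, 3.2); S = 8.1.
W^NE = (Σα)·S − ½Σα_i² = 8.1² − ½·20.89 = 55.165.
Planner sets s_i = Σα_j = 8.1 for every i, so S^SO = 4·8.1 = 32.4.
W^SO = (Σα)·S^SO − ½·4·(Σα)² = (4/2)·8.1² = 131.22.
Deadweight loss = W^SO − W^NE = 76.055.

76.055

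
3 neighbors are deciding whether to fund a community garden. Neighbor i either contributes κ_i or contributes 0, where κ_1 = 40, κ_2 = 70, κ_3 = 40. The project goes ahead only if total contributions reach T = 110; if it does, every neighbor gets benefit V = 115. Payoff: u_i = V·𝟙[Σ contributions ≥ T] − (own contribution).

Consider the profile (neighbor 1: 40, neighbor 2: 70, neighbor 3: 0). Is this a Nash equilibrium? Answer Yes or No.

Total = 110 ≥ 110: provided.
Neighbor 1 (pledges 40, payoff 75): dropping to 0 → total 70, payoff 0. No gain.
Neighbor 2 (pledges 70, payoff 45): dropping to 0 → total 40, payoff 0. No gain.
Neighbor 3 (pledges 0, payoff 115): pledging 40 → total 150, payoff 75. No gain.

Yes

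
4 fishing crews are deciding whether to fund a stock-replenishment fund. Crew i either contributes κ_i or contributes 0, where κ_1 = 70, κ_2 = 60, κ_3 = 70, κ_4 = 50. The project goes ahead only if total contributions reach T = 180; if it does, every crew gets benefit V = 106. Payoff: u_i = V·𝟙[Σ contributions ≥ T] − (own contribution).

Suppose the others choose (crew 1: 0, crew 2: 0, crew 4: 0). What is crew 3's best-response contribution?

Others' total = 0. Even contributing 70 gives 70 < 180: no benefit either way.
Best response: 0.

0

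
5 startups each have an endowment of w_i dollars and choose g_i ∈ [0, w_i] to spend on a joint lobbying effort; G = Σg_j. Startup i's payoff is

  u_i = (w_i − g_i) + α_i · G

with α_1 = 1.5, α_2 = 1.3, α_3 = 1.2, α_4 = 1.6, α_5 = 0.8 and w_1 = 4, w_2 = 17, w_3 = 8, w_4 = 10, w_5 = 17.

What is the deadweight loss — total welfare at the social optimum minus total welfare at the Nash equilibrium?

∂u_i/∂g_i = α_i − 1, so startup i contributes w_i if α_i > 1, else 0.
α_i > 1 for i ∈ {1, 2, 3, 4}; NE contributions (4, 17, 8, 10, 0), G = 39.
W^NE = Σw_i − G^NE + (Σα_i)·G^NE = 56 + 5.4·39 = 266.6.
Planner: ∂(Σu_j)/∂g_i = Σα_j − 1 = 5.4 > 0, so everyone contributes w_i; G^SO = 56, W^SO = 56 + 5.4·56 = 358.4.
Deadweight loss = 91.8.

91.8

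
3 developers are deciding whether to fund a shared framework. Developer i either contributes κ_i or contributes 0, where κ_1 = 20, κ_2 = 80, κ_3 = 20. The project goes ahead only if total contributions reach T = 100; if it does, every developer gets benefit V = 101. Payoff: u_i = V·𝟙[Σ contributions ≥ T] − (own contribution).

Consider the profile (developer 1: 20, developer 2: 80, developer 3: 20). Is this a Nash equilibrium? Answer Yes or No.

Total = 120 ≥ 100: provided.
Developer 1 (pledges 20, payoff 81): dropping to 0 → total 100, payoff 101. Profitable deviation.

No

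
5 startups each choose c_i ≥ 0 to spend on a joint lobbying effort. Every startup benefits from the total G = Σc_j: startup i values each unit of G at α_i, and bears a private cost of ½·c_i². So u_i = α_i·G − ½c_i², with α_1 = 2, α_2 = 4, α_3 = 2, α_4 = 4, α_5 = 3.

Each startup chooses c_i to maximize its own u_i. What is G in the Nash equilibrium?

Startup i's FOC: ∂u_i/∂c_i = α_i − c_i = 0, so c_i* = α_i.
NE contributions = (2, 4, 2, 4, 3); G = 15.

15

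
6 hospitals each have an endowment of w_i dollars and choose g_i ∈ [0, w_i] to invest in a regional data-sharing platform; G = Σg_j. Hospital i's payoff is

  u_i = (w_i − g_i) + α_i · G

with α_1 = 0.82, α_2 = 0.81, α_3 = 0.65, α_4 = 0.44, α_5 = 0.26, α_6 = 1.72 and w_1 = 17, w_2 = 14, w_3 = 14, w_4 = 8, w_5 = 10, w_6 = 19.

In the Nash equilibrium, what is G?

∂u_i/∂g_i = α_i − 1, so hospital i contributes w_i if α_i > 1, else 0.
α_i > 1 for i ∈ {6}; NE contributions (0, 0, 0, 0, 0, 19), G = 19.

19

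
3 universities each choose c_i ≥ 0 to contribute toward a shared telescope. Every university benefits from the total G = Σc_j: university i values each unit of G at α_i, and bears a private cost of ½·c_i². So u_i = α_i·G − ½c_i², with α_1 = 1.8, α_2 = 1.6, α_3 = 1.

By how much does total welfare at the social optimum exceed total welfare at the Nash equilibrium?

University i's FOC: ∂u_i/∂c_i = α_i − c_i = 0, so c_i* = α_i.
NE contributions = (1.8, 1.6, 1); G = 4.4.
W^NE = (Σα)·G − ½Σα_i² = 4.4² − ½·6.8 = 15.96.
Planner sets c_i = Σα_j = 4.4 for every i, so G^SO = 3·4.4 = 13.2.
W^SO = (Σα)·G^SO − ½·3·(Σα)² = (3/2)·4.4² = 29.04.
Deadweight loss = W^SO − W^NE = 13.08.

13.08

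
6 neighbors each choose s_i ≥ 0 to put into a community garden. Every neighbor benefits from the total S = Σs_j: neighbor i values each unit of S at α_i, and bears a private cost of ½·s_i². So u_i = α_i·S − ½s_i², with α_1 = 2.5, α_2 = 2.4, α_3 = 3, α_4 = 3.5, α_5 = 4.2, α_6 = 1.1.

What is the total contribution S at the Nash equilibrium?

16.7

Neighbor i's FOC: ∂u_i/∂s_i = α_i − s_i = 0, so s_i* = α_i.
NE contributions = (2.5, 2.4, 3, 3.5, 4.2, 1.1); S = 16.7.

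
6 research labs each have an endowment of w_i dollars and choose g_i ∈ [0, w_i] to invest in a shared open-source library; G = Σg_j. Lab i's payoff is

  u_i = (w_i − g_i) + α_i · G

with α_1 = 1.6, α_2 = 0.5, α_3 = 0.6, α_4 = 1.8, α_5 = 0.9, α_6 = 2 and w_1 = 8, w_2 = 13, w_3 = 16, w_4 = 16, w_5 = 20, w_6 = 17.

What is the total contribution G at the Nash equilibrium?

41

∂u_i/∂g_i = α_i − 1, so lab i contributes w_i if α_i > 1, else 0.
α_i > 1 for i ∈ {1, 4, 6}; NE contributions (8, 0, 0, 16, 0, 17), G = 41.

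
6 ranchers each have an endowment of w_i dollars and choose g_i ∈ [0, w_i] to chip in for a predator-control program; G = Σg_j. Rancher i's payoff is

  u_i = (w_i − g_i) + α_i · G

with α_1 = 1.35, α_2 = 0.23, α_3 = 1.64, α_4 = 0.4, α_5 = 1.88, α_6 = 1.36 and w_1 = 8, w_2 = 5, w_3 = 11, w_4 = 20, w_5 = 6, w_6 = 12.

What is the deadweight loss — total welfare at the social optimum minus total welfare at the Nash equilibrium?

146.5

∂u_i/∂g_i = α_i − 1, so rancher i contributes w_i if α_i > 1, else 0.
α_i > 1 for i ∈ {1, 3, 5, 6}; NE contributions (8, 0, 11, 0, 6, 12), G = 37.
W^NE = Σw_i − G^NE + (Σα_i)·G^NE = 62 + 5.86·37 = 278.82.
Planner: ∂(Σu_j)/∂g_i = Σα_j − 1 = 5.86 > 0, so everyone contributes w_i; G^SO = 62, W^SO = 62 + 5.86·62 = 425.32.
Deadweight loss = 146.5.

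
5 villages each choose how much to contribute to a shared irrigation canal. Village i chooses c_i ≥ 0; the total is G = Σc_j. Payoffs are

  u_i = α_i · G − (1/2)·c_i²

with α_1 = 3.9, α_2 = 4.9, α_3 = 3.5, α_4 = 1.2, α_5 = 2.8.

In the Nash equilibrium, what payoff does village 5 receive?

Village i's FOC: ∂u_i/∂c_i = α_i − c_i = 0, so c_i* = α_i.
NE contributions = (3.9, 4.9, 3.5, 1.2, 2.8); G = 16.3.
u_5 = α_5·G − ½·(c_5)² = 2.8·16.3 − ½·2.8² = 41.72.

41.72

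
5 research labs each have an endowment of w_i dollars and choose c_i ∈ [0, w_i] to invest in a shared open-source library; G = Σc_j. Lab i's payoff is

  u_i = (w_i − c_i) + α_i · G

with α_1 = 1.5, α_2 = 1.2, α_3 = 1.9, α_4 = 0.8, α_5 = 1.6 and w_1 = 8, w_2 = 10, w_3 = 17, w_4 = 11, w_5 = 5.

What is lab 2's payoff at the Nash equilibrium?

∂u_i/∂c_i = α_i − 1, so lab i contributes w_i if α_i > 1, else 0.
α_i > 1 for i ∈ {1, 2, 3, 5}; NE contributions (8, 10, 17, 0, 5), G = 40.
u_2 = (10 − 10) + 1.2·40 = 48.

48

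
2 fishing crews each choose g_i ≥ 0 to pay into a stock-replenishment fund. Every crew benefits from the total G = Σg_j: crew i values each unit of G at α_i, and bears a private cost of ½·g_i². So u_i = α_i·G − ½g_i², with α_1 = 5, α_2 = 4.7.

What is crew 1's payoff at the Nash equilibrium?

Crew i's FOC: ∂u_i/∂g_i = α_i − g_i = 0, so g_i* = α_i.
NE contributions = (5, 4.7); G = 9.7.
u_1 = α_1·G − ½·(g_1)² = 5·9.7 − ½·5² = 36.

36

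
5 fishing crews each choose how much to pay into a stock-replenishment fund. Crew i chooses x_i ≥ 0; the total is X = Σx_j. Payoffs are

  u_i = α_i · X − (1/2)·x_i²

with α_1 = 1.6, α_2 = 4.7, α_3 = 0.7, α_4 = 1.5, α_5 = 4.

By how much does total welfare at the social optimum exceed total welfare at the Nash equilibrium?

256.07

Crew i's FOC: ∂u_i/∂x_i = α_i − x_i = 0, so x_i* = α_i.
NE contributions = (1.6, 4.7, 0.7, 1.5, 4); X = 12.5.
W^NE = (Σα)·X − ½Σα_i² = 12.5² − ½·43.39 = 134.555.
Planner sets x_i = Σα_j = 12.5 for every i, so X^SO = 5·12.5 = 62.5.
W^SO = (Σα)·X^SO − ½·5·(Σα)² = (5/2)·12.5² = 390.625.
Deadweight loss = W^SO − W^NE = 256.07.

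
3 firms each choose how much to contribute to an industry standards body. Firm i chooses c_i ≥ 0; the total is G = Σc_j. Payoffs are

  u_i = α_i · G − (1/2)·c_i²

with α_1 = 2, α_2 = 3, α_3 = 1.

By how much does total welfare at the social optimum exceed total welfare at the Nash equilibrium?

25

Firm i's FOC: ∂u_i/∂c_i = α_i − c_i = 0, so c_i* = α_i.
NE contributions = (2, 3, 1); G = 6.
W^NE = (Σα)·G − ½Σα_i² = 6² − ½·14 = 29.
Planner sets c_i = Σα_j = 6 for every i, so G^SO = 3·6 = 18.
W^SO = (Σα)·G^SO − ½·3·(Σα)² = (3/2)·6² = 54.
Deadweight loss = W^SO − W^NE = 25.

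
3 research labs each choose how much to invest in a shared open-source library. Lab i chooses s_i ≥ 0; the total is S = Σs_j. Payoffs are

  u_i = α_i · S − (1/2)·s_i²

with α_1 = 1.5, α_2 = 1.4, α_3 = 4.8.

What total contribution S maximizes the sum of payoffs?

Planner FOC: ∂(Σu_j)/∂s_i = (Σα_j) − s_i = 0, so s_i^SO = Σα_j = 7.7 for every i; S^SO = 23.1.

23.1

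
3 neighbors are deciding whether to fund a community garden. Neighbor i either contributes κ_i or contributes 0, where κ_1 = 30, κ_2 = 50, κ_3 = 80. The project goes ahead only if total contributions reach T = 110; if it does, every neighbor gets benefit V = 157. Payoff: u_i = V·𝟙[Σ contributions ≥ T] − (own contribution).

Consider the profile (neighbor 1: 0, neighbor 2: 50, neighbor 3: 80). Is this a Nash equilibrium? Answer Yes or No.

Total = 130 ≥ 110: provided.
Neighbor 1 (pledges 0, payoff 157): pledging 30 → total 160, payoff 127. No gain.
Neighbor 2 (pledges 50, payoff 107): dropping to 0 → total 80, payoff 0. No gain.
Neighbor 3 (pledges 80, payoff 77): dropping to 0 → total 50, payoff 0. No gain.

Yes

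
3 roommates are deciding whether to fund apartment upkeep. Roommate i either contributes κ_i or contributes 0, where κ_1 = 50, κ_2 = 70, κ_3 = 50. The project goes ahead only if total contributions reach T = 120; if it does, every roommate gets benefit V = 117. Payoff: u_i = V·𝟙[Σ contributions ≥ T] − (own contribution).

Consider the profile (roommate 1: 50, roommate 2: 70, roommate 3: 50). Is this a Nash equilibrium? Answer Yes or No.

No

Total = 170 ≥ 120: provided.
Roommate 1 (pledges 50, payoff 67): dropping to 0 → total 120, payoff 117. Profitable deviation.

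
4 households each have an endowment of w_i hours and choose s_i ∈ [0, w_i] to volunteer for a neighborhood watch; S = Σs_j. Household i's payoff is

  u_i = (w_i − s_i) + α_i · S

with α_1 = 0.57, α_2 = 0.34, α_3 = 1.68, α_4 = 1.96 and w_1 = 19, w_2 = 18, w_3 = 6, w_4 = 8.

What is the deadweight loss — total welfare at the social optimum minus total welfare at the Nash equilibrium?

∂u_i/∂s_i = α_i − 1, so household i contributes w_i if α_i > 1, else 0.
α_i > 1 for i ∈ {3, 4}; NE contributions (0, 0, 6, 8), S = 14.
W^NE = Σw_i − S^NE + (Σα_i)·S^NE = 51 + 3.55·14 = 100.7.
Planner: ∂(Σu_j)/∂s_i = Σα_j − 1 = 3.55 > 0, so everyone contributes w_i; S^SO = 51, W^SO = 51 + 3.55·51 = 232.05.
Deadweight loss = 131.35.

131.35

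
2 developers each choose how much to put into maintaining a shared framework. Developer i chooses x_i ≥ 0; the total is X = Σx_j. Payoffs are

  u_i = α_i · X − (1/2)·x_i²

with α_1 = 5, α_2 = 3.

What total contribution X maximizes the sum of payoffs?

Planner FOC: ∂(Σu_j)/∂x_i = (Σα_j) − x_i = 0, so x_i^SO = Σα_j = 8 for every i; X^SO = 16.

16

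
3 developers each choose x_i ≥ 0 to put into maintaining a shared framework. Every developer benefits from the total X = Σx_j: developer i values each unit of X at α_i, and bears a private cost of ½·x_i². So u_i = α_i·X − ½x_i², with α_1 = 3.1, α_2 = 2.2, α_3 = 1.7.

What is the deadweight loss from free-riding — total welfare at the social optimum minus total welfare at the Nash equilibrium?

33.17

Developer i's FOC: ∂u_i/∂x_i = α_i − x_i = 0, so x_i* = α_i.
NE contributions = (3.1, 2.2, 1.7); X = 7.
W^NE = (Σα)·X − ½Σα_i² = 7² − ½·17.34 = 40.33.
Planner sets x_i = Σα_j = 7 for every i, so X^SO = 3·7 = 21.
W^SO = (Σα)·X^SO − ½·3·(Σα)² = (3/2)·7² = 73.5.
Deadweight loss = W^SO − W^NE = 33.17.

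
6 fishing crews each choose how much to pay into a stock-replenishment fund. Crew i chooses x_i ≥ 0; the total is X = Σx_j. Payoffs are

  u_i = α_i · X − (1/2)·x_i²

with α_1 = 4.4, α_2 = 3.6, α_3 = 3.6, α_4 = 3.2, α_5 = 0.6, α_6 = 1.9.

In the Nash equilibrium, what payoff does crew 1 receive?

Crew i's FOC: ∂u_i/∂x_i = α_i − x_i = 0, so x_i* = α_i.
NE contributions = (4.4, 3.6, 3.6, 3.2, 0.6, 1.9); X = 17.3.
u_1 = α_1·X − ½·(x_1)² = 4.4·17.3 − ½·4.4² = 66.44.

66.44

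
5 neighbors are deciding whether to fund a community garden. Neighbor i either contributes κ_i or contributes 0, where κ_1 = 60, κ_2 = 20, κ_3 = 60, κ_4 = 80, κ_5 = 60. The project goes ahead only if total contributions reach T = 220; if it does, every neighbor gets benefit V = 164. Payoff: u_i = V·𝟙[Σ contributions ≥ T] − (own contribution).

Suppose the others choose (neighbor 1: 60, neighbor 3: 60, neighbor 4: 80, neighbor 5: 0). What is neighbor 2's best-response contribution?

Others' total = 200. Contributing 20 brings total to 220 ≥ 220: gain V − κ_2 = 144.
Best response: 20.

20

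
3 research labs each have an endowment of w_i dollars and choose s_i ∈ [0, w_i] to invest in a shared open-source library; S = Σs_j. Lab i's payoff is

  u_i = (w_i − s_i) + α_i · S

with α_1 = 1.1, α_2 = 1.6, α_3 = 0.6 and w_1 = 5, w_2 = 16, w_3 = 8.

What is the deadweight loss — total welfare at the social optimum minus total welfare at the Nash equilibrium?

∂u_i/∂s_i = α_i − 1, so lab i contributes w_i if α_i > 1, else 0.
α_i > 1 for i ∈ {1, 2}; NE contributions (5, 16, 0), S = 21.
W^NE = Σw_i − S^NE + (Σα_i)·S^NE = 29 + 2.3·21 = 77.3.
Planner: ∂(Σu_j)/∂s_i = Σα_j − 1 = 2.3 > 0, so everyone contributes w_i; S^SO = 29, W^SO = 29 + 2.3·29 = 95.7.
Deadweight loss = 18.4.

18.4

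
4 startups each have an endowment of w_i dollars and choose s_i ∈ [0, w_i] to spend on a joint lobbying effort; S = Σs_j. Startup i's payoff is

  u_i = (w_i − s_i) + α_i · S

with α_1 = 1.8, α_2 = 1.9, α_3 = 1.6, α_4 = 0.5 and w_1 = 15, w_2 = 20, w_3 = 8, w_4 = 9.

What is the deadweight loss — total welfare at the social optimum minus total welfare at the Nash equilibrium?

43.2

∂u_i/∂s_i = α_i − 1, so startup i contributes w_i if α_i > 1, else 0.
α_i > 1 for i ∈ {1, 2, 3}; NE contributions (15, 20, 8, 0), S = 43.
W^NE = Σw_i − S^NE + (Σα_i)·S^NE = 52 + 4.8·43 = 258.4.
Planner: ∂(Σu_j)/∂s_i = Σα_j − 1 = 4.8 > 0, so everyone contributes w_i; S^SO = 52, W^SO = 52 + 4.8·52 = 301.6.
Deadweight loss = 43.2.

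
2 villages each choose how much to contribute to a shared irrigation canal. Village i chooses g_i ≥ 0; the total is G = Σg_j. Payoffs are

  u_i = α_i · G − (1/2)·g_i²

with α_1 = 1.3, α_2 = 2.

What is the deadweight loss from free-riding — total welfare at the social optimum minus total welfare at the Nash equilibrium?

2.845

Village i's FOC: ∂u_i/∂g_i = α_i − g_i = 0, so g_i* = α_i.
NE contributions = (1.3, 2); G = 3.3.
W^NE = (Σα)·G − ½Σα_i² = 3.3² − ½·5.69 = 8.045.
Planner sets g_i = Σα_j = 3.3 for every i, so G^SO = 2·3.3 = 6.6.
W^SO = (Σα)·G^SO − ½·2·(Σα)² = (2/2)·3.3² = 10.89.
Deadweight loss = W^SO − W^NE = 2.845.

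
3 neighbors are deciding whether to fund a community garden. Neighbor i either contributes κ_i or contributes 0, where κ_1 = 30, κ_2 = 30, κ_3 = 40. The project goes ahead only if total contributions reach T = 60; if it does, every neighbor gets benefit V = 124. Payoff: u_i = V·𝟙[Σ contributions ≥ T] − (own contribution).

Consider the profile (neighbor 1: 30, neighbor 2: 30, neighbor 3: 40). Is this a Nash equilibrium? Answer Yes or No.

Total = 100 ≥ 60: provided.
Neighbor 1 (pledges 30, payoff 94): dropping to 0 → total 70, payoff 124. Profitable deviation.

No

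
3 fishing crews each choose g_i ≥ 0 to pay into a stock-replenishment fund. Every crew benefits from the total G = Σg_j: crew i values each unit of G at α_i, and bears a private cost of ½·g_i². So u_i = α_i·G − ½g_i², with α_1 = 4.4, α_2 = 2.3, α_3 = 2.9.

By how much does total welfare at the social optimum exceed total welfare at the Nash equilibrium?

62.61

Crew i's FOC: ∂u_i/∂g_i = α_i − g_i = 0, so g_i* = α_i.
NE contributions = (4.4, 2.3, 2.9); G = 9.6.
W^NE = (Σα)·G − ½Σα_i² = 9.6² − ½·33.06 = 75.63.
Planner sets g_i = Σα_j = 9.6 for every i, so G^SO = 3·9.6 = 28.8.
W^SO = (Σα)·G^SO − ½·3·(Σα)² = (3/2)·9.6² = 138.24.
Deadweight loss = W^SO − W^NE = 62.61.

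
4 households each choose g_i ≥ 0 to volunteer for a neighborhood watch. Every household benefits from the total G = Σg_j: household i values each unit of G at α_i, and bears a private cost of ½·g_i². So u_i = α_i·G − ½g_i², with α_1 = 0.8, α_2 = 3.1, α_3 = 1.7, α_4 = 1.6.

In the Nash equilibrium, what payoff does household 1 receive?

5.44

Household i's FOC: ∂u_i/∂g_i = α_i − g_i = 0, so g_i* = α_i.
NE contributions = (0.8, 3.1, 1.7, 1.6); G = 7.2.
u_1 = α_1·G − ½·(g_1)² = 0.8·7.2 − ½·0.8² = 5.44.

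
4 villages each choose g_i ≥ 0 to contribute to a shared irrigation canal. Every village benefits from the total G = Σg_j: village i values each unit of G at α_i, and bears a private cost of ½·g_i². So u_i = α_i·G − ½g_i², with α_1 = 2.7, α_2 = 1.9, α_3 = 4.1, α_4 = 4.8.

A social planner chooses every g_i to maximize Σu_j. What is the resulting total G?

Planner FOC: ∂(Σu_j)/∂g_i = (Σα_j) − g_i = 0, so g_i^SO = Σα_j = 13.5 for every i; G^SO = 54.

54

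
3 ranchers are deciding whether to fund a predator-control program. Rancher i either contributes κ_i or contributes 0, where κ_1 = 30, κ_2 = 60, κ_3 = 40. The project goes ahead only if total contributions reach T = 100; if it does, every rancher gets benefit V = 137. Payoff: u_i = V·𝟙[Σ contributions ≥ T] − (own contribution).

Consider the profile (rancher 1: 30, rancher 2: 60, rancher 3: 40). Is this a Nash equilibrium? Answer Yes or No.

Total = 130 ≥ 100: provided.
Rancher 1 (pledges 30, payoff 107): dropping to 0 → total 100, payoff 137. Profitable deviation.

No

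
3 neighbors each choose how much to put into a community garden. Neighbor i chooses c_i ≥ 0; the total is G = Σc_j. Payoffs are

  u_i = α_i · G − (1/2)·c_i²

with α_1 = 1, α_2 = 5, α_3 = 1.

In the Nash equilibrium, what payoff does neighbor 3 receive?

6.5

Neighbor i's FOC: ∂u_i/∂c_i = α_i − c_i = 0, so c_i* = α_i.
NE contributions = (1, 5, 1); G = 7.
u_3 = α_3·G − ½·(c_3)² = 1·7 − ½·1² = 6.5.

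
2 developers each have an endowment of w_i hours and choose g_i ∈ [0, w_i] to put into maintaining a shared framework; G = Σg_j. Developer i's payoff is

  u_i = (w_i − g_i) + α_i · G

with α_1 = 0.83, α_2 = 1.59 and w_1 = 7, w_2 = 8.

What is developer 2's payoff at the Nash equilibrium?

12.72

∂u_i/∂g_i = α_i − 1, so developer i contributes w_i if α_i > 1, else 0.
α_i > 1 for i ∈ {2}; NE contributions (0, 8), G = 8.
u_2 = (8 − 8) + 1.59·8 = 12.72.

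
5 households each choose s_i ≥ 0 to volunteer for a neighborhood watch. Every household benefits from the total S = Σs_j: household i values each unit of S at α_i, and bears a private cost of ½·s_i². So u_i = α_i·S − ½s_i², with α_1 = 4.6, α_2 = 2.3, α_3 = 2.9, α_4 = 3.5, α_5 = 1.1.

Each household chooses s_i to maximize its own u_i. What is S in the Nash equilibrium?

Household i's FOC: ∂u_i/∂s_i = α_i − s_i = 0, so s_i* = α_i.
NE contributions = (4.6, 2.3, 2.9, 3.5, 1.1); S = 14.4.

14.4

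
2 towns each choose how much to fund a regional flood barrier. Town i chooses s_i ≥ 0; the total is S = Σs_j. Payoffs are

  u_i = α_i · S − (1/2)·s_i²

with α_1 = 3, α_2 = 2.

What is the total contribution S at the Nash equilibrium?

Town i's FOC: ∂u_i/∂s_i = α_i − s_i = 0, so s_i* = α_i.
NE contributions = (3, 2); S = 5.

5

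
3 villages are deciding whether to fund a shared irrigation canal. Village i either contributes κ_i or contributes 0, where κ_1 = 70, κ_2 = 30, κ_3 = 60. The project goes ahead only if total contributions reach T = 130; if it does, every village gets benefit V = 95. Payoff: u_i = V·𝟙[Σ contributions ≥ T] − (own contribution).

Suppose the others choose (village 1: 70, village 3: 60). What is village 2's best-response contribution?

0

Others' total = 130 ≥ 130; contributing adds cost 30 for no extra benefit.
Best response: 0.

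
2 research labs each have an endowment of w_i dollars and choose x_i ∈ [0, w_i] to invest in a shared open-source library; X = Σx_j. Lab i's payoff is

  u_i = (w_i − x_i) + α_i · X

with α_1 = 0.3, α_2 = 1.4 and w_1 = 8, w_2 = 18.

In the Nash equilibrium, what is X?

18

∂u_i/∂x_i = α_i − 1, so lab i contributes w_i if α_i > 1, else 0.
α_i > 1 for i ∈ {2}; NE contributions (0, 18), X = 18.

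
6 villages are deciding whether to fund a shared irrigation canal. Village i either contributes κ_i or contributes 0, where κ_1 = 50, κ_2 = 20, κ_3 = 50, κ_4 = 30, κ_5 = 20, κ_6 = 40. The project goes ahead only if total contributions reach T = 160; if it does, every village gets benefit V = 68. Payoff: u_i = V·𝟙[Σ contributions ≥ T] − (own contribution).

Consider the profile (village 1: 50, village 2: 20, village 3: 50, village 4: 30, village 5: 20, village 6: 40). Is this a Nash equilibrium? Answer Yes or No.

No

Total = 210 ≥ 160: provided.
Village 1 (pledges 50, payoff 18): dropping to 0 → total 160, payoff 68. Profitable deviation.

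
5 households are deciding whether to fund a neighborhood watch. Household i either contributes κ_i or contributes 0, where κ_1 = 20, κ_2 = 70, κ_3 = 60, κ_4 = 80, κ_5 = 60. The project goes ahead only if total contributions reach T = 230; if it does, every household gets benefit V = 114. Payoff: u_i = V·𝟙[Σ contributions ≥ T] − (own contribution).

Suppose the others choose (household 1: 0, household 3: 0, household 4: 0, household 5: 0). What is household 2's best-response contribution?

0

Others' total = 0. Even contributing 70 gives 70 < 230: no benefit either way.
Best response: 0.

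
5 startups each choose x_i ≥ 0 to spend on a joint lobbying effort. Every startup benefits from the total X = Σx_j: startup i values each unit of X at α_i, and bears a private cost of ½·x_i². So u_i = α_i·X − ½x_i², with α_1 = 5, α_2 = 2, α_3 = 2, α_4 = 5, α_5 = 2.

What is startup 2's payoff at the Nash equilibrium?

Startup i's FOC: ∂u_i/∂x_i = α_i − x_i = 0, so x_i* = α_i.
NE contributions = (5, 2, 2, 5, 2); X = 16.
u_2 = α_2·X − ½·(x_2)² = 2·16 − ½·2² = 30.

30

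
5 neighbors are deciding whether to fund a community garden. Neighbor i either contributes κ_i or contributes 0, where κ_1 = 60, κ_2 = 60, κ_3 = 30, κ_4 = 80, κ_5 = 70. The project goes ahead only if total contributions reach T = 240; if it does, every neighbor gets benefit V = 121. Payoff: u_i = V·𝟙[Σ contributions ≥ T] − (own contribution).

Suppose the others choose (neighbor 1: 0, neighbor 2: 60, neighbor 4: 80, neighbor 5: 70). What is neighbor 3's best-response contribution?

Others' total = 210. Contributing 30 brings total to 240 ≥ 240: gain V − κ_3 = 91.
Best response: 30.

30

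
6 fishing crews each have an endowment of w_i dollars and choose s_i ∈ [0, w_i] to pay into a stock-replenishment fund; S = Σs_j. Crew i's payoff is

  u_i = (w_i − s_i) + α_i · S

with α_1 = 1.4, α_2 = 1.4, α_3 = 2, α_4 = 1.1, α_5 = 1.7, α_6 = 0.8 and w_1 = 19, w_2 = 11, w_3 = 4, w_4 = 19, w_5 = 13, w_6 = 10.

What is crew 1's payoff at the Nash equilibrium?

∂u_i/∂s_i = α_i − 1, so crew i contributes w_i if α_i > 1, else 0.
α_i > 1 for i ∈ {1, 2, 3, 4, 5}; NE contributions (19, 11, 4, 19, 13, 0), S = 66.
u_1 = (19 − 19) + 1.4·66 = 92.4.

92.4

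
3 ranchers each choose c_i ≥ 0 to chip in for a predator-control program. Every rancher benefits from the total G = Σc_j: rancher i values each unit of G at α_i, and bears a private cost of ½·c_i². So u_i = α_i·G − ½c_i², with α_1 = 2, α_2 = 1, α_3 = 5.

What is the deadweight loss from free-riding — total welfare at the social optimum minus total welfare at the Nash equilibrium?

Rancher i's FOC: ∂u_i/∂c_i = α_i − c_i = 0, so c_i* = α_i.
NE contributions = (2, 1, 5); G = 8.
W^NE = (Σα)·G − ½Σα_i² = 8² − ½·30 = 49.
Planner sets c_i = Σα_j = 8 for every i, so G^SO = 3·8 = 24.
W^SO = (Σα)·G^SO − ½·3·(Σα)² = (3/2)·8² = 96.
Deadweight loss = W^SO − W^NE = 47.

47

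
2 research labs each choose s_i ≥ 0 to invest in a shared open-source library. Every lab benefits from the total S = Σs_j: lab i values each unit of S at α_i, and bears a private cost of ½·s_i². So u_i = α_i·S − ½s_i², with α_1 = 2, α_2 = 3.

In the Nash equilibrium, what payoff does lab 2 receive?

Lab i's FOC: ∂u_i/∂s_i = α_i − s_i = 0, so s_i* = α_i.
NE contributions = (2, 3); S = 5.
u_2 = α_2·S − ½·(s_2)² = 3·5 − ½·3² = 10.5.

10.5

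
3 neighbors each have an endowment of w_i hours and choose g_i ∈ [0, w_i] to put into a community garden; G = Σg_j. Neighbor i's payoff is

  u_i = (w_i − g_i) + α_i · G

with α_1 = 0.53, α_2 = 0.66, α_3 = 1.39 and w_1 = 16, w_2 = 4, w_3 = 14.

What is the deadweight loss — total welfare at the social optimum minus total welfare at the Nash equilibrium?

31.6

∂u_i/∂g_i = α_i − 1, so neighbor i contributes w_i if α_i > 1, else 0.
α_i > 1 for i ∈ {3}; NE contributions (0, 0, 14), G = 14.
W^NE = Σw_i − G^NE + (Σα_i)·G^NE = 34 + 1.58·14 = 56.12.
Planner: ∂(Σu_j)/∂g_i = Σα_j − 1 = 1.58 > 0, so everyone contributes w_i; G^SO = 34, W^SO = 34 + 1.58·34 = 87.72.
Deadweight loss = 31.6.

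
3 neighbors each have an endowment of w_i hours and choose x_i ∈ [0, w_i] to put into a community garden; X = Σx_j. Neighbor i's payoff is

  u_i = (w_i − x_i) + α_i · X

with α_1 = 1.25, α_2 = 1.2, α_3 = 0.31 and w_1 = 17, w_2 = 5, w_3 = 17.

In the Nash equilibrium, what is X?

∂u_i/∂x_i = α_i − 1, so neighbor i contributes w_i if α_i > 1, else 0.
α_i > 1 for i ∈ {1, 2}; NE contributions (17, 5, 0), X = 22.

22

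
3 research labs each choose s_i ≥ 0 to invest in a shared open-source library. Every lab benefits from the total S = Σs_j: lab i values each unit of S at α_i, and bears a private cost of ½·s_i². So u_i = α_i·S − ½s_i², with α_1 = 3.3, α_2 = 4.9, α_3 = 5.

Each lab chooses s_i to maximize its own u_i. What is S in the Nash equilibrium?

Lab i's FOC: ∂u_i/∂s_i = α_i − s_i = 0, so s_i* = α_i.
NE contributions = (3.3, 4.9, 5); S = 13.2.

13.2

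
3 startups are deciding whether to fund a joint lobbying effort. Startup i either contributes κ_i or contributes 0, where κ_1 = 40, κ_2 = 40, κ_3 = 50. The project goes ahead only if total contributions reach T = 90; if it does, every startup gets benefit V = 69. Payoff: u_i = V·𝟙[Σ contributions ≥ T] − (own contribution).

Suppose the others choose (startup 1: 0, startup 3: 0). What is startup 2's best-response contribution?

Others' total = 0. Even contributing 40 gives 40 < 90: no benefit either way.
Best response: 0.

0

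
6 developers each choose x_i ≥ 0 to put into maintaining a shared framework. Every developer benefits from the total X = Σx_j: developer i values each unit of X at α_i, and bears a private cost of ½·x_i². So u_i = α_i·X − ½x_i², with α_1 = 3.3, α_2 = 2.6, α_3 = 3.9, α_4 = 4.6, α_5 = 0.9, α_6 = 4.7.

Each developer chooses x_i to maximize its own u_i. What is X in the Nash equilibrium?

Developer i's FOC: ∂u_i/∂x_i = α_i − x_i = 0, so x_i* = α_i.
NE contributions = (3.3, 2.6, 3.9, 4.6, 0.9, 4.7); X = 20.

20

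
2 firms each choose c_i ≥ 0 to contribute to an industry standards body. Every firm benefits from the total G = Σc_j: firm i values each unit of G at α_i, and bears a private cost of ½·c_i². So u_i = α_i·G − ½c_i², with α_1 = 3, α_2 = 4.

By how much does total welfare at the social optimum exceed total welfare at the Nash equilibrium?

Firm i's FOC: ∂u_i/∂c_i = α_i − c_i = 0, so c_i* = α_i.
NE contributions = (3, 4); G = 7.
W^NE = (Σα)·G − ½Σα_i² = 7² − ½·25 = 36.5.
Planner sets c_i = Σα_j = 7 for every i, so G^SO = 2·7 = 14.
W^SO = (Σα)·G^SO − ½·2·(Σα)² = (2/2)·7² = 49.
Deadweight loss = W^SO − W^NE = 12.5.

12.5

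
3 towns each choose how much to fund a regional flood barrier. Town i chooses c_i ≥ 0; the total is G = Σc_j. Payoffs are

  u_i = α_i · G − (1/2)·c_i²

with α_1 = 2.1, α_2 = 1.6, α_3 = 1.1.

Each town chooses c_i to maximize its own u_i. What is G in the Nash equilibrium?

4.8

Town i's FOC: ∂u_i/∂c_i = α_i − c_i = 0, so c_i* = α_i.
NE contributions = (2.1, 1.6, 1.1); G = 4.8.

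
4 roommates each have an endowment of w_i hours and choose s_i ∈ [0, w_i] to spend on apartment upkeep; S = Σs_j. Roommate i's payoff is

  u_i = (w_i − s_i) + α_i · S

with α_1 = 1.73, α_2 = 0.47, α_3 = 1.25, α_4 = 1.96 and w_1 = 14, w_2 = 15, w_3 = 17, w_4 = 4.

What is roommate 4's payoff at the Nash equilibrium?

68.6

∂u_i/∂s_i = α_i − 1, so roommate i contributes w_i if α_i > 1, else 0.
α_i > 1 for i ∈ {1, 3, 4}; NE contributions (14, 0, 17, 4), S = 35.
u_4 = (4 − 4) + 1.96·35 = 68.6.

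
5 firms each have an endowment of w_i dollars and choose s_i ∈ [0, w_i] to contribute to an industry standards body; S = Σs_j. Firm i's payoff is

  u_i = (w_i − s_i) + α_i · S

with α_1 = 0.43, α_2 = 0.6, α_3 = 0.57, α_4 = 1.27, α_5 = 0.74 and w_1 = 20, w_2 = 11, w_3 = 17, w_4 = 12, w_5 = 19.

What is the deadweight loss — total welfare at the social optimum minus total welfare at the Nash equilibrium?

174.87

∂u_i/∂s_i = α_i − 1, so firm i contributes w_i if α_i > 1, else 0.
α_i > 1 for i ∈ {4}; NE contributions (0, 0, 0, 12, 0), S = 12.
W^NE = Σw_i − S^NE + (Σα_i)·S^NE = 79 + 2.61·12 = 110.32.
Planner: ∂(Σu_j)/∂s_i = Σα_j − 1 = 2.61 > 0, so everyone contributes w_i; S^SO = 79, W^SO = 79 + 2.61·79 = 285.19.
Deadweight loss = 174.87.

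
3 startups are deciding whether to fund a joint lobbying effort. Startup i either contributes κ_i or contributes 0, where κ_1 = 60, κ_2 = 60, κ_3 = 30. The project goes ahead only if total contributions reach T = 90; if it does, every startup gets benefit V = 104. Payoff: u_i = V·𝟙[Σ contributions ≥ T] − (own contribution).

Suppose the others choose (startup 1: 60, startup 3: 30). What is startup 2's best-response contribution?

0

Others' total = 90 ≥ 90; contributing adds cost 60 for no extra benefit.
Best response: 0.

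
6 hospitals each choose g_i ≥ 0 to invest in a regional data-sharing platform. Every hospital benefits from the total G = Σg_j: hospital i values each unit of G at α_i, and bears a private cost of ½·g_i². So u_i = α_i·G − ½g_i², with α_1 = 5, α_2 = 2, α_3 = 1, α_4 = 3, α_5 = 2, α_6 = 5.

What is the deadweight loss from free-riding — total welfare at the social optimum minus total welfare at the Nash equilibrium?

682

Hospital i's FOC: ∂u_i/∂g_i = α_i − g_i = 0, so g_i* = α_i.
NE contributions = (5, 2, 1, 3, 2, 5); G = 18.
W^NE = (Σα)·G − ½Σα_i² = 18² − ½·68 = 290.
Planner sets g_i = Σα_j = 18 for every i, so G^SO = 6·18 = 108.
W^SO = (Σα)·G^SO − ½·6·(Σα)² = (6/2)·18² = 972.
Deadweight loss = W^SO − W^NE = 682.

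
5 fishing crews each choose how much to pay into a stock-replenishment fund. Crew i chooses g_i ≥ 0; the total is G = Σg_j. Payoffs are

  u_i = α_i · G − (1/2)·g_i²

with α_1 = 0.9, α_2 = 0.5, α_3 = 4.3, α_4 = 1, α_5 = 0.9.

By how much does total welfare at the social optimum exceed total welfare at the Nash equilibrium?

97.32

Crew i's FOC: ∂u_i/∂g_i = α_i − g_i = 0, so g_i* = α_i.
NE contributions = (0.9, 0.5, 4.3, 1, 0.9); G = 7.6.
W^NE = (Σα)·G − ½Σα_i² = 7.6² − ½·21.36 = 47.08.
Planner sets g_i = Σα_j = 7.6 for every i, so G^SO = 5·7.6 = 38.
W^SO = (Σα)·G^SO − ½·5·(Σα)² = (5/2)·7.6² = 144.4.
Deadweight loss = W^SO − W^NE = 97.32.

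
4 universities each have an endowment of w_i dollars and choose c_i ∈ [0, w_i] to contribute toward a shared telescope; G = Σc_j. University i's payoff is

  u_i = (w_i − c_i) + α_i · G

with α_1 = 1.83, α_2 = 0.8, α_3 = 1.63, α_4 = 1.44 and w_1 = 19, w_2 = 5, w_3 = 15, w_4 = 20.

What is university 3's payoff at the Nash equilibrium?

88.02

∂u_i/∂c_i = α_i − 1, so university i contributes w_i if α_i > 1, else 0.
α_i > 1 for i ∈ {1, 3, 4}; NE contributions (19, 0, 15, 20), G = 54.
u_3 = (15 − 15) + 1.63·54 = 88.02.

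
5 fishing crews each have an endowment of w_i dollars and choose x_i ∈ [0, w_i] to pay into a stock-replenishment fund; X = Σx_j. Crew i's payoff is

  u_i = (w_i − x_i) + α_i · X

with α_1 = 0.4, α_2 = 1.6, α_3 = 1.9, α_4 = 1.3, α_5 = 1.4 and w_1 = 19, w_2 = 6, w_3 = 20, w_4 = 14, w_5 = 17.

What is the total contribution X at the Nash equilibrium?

∂u_i/∂x_i = α_i − 1, so crew i contributes w_i if α_i > 1, else 0.
α_i > 1 for i ∈ {2, 3, 4, 5}; NE contributions (0, 6, 20, 14, 17), X = 57.

57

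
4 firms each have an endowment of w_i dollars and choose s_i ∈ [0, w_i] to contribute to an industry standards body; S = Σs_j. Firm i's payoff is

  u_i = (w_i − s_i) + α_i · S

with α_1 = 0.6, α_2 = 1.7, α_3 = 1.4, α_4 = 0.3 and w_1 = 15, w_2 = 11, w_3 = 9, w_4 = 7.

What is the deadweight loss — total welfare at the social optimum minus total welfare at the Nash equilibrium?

66

∂u_i/∂s_i = α_i − 1, so firm i contributes w_i if α_i > 1, else 0.
α_i > 1 for i ∈ {2, 3}; NE contributions (0, 11, 9, 0), S = 20.
W^NE = Σw_i − S^NE + (Σα_i)·S^NE = 42 + 3·20 = 102.
Planner: ∂(Σu_j)/∂s_i = Σα_j − 1 = 3 > 0, so everyone contributes w_i; S^SO = 42, W^SO = 42 + 3·42 = 168.
Deadweight loss = 66.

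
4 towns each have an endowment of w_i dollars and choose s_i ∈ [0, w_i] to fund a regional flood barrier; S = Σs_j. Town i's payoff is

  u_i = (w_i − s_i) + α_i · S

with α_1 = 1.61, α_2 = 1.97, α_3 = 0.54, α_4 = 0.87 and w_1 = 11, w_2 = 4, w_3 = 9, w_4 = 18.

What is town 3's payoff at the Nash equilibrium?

17.1

∂u_i/∂s_i = α_i − 1, so town i contributes w_i if α_i > 1, else 0.
α_i > 1 for i ∈ {1, 2}; NE contributions (11, 4, 0, 0), S = 15.
u_3 = (9 − 0) + 0.54·15 = 17.1.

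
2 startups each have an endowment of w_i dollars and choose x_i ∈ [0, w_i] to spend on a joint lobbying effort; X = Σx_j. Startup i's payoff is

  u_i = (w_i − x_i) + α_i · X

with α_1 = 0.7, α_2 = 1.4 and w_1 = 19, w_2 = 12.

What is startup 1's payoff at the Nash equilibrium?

27.4

∂u_i/∂x_i = α_i − 1, so startup i contributes w_i if α_i > 1, else 0.
α_i > 1 for i ∈ {2}; NE contributions (0, 12), X = 12.
u_1 = (19 − 0) + 0.7·12 = 27.4.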